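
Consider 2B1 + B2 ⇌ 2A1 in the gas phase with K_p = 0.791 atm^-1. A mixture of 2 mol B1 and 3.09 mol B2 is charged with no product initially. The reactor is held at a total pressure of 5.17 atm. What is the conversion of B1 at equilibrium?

X = 0.601

Take 2 mol B1 as basis and let X be its fractional conversion, so ξ = X.
At extent ξ: n_B1 = 2 − 2X; n_B2 = 3.09 − X; n_A1 = 2X.
Summing: n_T = 5.09 − X.
With p_i = (n_i/n_T)P, K_p = p_A1^2 / (p_B1^2 p_B2).
This yields a degree-3 equation in X; solving on (0,1), X = 0.601.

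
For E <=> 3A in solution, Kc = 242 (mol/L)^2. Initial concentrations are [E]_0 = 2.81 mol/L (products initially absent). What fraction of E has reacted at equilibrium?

Let X = conversion of E; extent ξ = 2.81·X mol/L.
Concentrations: [E] = 2.81 − 2.81X; [A] = 8.43X.
Kc = [A]^3 / ([E]).
Equating to 242 (mol/L)^2: the physical root is X = 0.699.

X = 0.699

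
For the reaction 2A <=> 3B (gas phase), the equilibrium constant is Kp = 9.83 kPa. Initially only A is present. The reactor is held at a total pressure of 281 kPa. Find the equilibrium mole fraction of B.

y_B = 0.266

Let X = conversion of A (basis 1 mol A); extent of reaction ξ = 0.5X.
Moles: n_A = 1 − X; n_B = 1.5X.
Total moles n_T = 1 + 0.5X.
With p_i = (n_i/n_T)P, Kp = p_B^3 / (p_A^2).
Equating to 9.83 kPa and solving on 0 < X < 1: X = 0.195.
Then n_B = 0.292, n_T = 1.1, so y_B = 0.266.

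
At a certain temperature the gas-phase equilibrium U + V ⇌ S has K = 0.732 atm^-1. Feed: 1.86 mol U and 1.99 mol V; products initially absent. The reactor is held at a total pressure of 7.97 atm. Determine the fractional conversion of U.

X = 0.638

Let X = conversion of U (basis 1.86 mol U); extent of reaction ξ = 1.86X.
Species balance: n_U = 1.86 − 1.86X; n_V = 1.99 − 1.86X; n_S = 1.86X.
Summing: n_T = 3.85 − 1.86X.
Mole fractions y_i = n_i/n_T; K = p_S / (p_U p_V) with p_i = y_i·P.
Substituting and setting equal to 0.732 atm^-1 gives a polynomial in X; the root in (0,1) is X = 0.638.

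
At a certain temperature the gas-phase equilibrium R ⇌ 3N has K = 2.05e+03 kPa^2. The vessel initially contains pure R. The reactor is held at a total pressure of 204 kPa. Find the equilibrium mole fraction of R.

y_R = 0.678

Take 1 mol R as basis and let X be its fractional conversion, so ξ = X.
Species balance: n_R = 1 − X; n_N = 3X.
Total moles n_T = 1 + 2X.
With p_i = (n_i/n_T)P, K = p_N^3 / (p_R).
Setting this equal to 2.05e+03 kPa^2 and taking the physical root (0 < X < 1) gives X = 0.137.
Then n_R = 0.863, n_T = 1.27, so y_R = 0.678.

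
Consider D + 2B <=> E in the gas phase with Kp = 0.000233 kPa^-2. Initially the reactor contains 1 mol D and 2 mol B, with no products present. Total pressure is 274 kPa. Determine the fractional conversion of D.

X = 0.706

Basis: 1 mol D initially; let X = conversion of D. Extent ξ = X.
Species balance: n_D = 1 − X; n_B = 2 − 2X; n_E = X.
n_T = Σnᵢ = 3 − 2X.
Mole fractions y_i = n_i/n_T; Kp = p_E / (p_D p_B^2) with p_i = y_i·P.
Substituting and setting equal to 0.000233 kPa^-2 gives a polynomial in X; the root in (0,1) is X = 0.706.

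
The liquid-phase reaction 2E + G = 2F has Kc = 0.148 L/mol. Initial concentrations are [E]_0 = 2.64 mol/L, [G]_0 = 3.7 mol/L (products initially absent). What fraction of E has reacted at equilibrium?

X = 0.406

Let X = conversion of E; extent ξ = 2.64X/2 mol/L.
Concentrations: [E] = 2.64 − 2.64X; [G] = 3.7 − 1.32X; [F] = 2.64X.
Kc = [F]^2 / ([E]^2 [G]).
This equals 0.148 at X = 0.406 (the root in 0 < X < 1).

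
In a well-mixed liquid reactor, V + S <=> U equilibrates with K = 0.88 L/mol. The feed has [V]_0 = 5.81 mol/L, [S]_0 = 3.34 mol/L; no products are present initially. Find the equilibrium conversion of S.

Let X = conversion of S; extent ξ = 3.34·X mol/L.
Concentrations: [V] = 5.81 − 3.34X; [S] = 3.34 − 3.34X; [U] = 3.34X.
K = [U] / ([V] [S]).
This equals 0.88 at X = 0.745 (the root in 0 < X < 1).

X = 0.745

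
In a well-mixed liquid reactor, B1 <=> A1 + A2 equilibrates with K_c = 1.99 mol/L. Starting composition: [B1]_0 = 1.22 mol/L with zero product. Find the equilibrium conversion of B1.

X = 0.700

Let X = conversion of B1; extent ξ = 1.22·X mol/L.
Concentrations: [B1] = 1.22 − 1.22X; [A1] = 1.22X; [A2] = 1.22X.
K_c = [A1] [A2] / ([B1]).
Equating to 1.99 mol/L: the physical root is X = 0.700.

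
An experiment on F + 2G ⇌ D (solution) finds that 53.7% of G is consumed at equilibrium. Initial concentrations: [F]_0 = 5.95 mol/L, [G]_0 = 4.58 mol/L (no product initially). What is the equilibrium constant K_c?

K_c = 0.0579 (mol/L)^-2

Let X = conversion of G.
Concentrations: [F] = 5.95 − 2.29X; [G] = 4.58 − 4.58X; [D] = 2.29X.
At X = 0.537: [F] = 4.72, [G] = 2.12, [D] = 1.23.
K_c = [D] / ([F] [G]^2) = 0.0579 (mol/L)^-2.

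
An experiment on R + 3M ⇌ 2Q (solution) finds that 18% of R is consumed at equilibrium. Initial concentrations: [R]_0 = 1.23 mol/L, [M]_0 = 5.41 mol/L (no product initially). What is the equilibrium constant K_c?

K_c = 0.00182 (mol/L)^-2

Let X = conversion of R.
Concentrations: [R] = 1.23 − 1.23X; [M] = 5.41 − 3.69X; [Q] = 2.46X.
At X = 0.18: [R] = 1.01, [M] = 4.75, [Q] = 0.443.
K_c = [Q]^2 / ([R] [M]^3) = 0.00182 (mol/L)^-2.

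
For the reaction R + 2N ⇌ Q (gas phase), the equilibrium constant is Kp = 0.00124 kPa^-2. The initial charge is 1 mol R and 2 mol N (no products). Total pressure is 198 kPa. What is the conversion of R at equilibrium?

Take 1 mol R as basis and let X be its fractional conversion, so ξ = X.
At extent ξ: n_R = 1 − X; n_N = 2 − 2X; n_Q = X.
Total moles n_T = 3 − 2X.
With p_i = (n_i/n_T)P, Kp = p_Q / (p_R p_N^2).
Substituting and setting equal to 0.00124 kPa^-2 gives a polynomial in X; the root in (0,1) is X = 0.799.

X = 0.799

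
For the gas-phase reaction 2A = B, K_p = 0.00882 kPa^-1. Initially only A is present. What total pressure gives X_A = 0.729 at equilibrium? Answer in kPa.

P = 358 kPa

Take 1 mol A as basis and let X be its fractional conversion, so ξ = 0.5X.
At extent ξ: n_A = 1 − X; n_B = 0.5X.
Summing: n_T = 1 − 0.5X.
K_p = p_B / (p_A^2) with p_i = (n_i/n_T)·P.
At X = 0.729: the mole-fraction product g(X) = Π y_i^ν_i = 3.154. Since K_p = g(X)·P^{-1}, P = (g/K_p)^(1/1) = (3.154/0.00882)^(1/1) = 358 kPa.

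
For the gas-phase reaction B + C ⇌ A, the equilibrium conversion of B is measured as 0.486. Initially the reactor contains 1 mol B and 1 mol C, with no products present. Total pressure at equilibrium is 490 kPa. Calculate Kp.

Kp = 0.00568 kPa^-1

Basis: 1 mol B initially; let X = conversion of B. Extent ξ = X.
At extent ξ: n_B = 1 − X; n_C = 1 − X; n_A = X.
Total moles n_T = 2 − X.
At X = 0.486: n_B = 0.514, n_C = 0.514, n_A = 0.486, n_T = 1.51.
p_i = (n_i/n_T)·P. Kp = p_A / (p_B p_C) = 0.00568 kPa^-1.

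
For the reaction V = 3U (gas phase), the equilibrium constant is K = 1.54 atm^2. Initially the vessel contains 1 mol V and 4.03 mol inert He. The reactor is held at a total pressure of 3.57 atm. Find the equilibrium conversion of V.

X = 0.443

Basis: 1 mol V initially; let X = conversion of V. Extent ξ = X.
Species balance: n_V = 1 − X; n_U = 3X; n_I = 4.03 (inert).
Total moles n_T = 5.03 + 2X.
With p_i = (n_i/n_T)P, K = p_U^3 / (p_V).
Substituting and setting equal to 1.54 atm^2 gives a polynomial in X; the root in (0,1) is X = 0.443.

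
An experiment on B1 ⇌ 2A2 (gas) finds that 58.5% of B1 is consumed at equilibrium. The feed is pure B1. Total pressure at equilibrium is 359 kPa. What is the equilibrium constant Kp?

Let X = conversion of B1 (basis 1 mol B1); extent of reaction ξ = X.
Mole table: n_B1 = 1 − X; n_A2 = 2X.
Summing: n_T = 1 + X.
At X = 0.585: n_B1 = 0.415, n_A2 = 1.17, n_T = 1.58.
p_i = (n_i/n_T)·P. Kp = p_A2^2 / (p_B1) = 747 kPa.

Kp = 747 kPa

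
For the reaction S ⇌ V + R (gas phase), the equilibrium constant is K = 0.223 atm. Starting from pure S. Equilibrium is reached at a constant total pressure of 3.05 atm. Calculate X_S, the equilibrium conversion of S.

X = 0.261

Basis: 1 mol S initially; let X = conversion of S. Extent ξ = X.
Species balance: n_S = 1 − X; n_V = X; n_R = X.
n_T = Σnᵢ = 1 + X.
With p_i = (n_i/n_T)P, K = p_V p_R / (p_S).
This yields a degree-2 equation in X; solving on (0,1), X = 0.261.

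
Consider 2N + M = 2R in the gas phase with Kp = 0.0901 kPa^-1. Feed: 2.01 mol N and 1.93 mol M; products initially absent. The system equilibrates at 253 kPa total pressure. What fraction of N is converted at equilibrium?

X = 0.744

Basis: 2.01 mol N initially; let X = conversion of N. Extent ξ = 1X.
Mole table: n_N = 2.01 − 2.01X; n_M = 1.93 − 1X; n_R = 2.01X.
n_T = Σnᵢ = 3.94 − 1X.
y_i = n_i/n_T, p_i = y_i·P. Kp = p_R^2 / (p_N^2 p_M).
Substituting and setting equal to 0.0901 kPa^-1 gives a polynomial in X; the root in (0,1) is X = 0.744.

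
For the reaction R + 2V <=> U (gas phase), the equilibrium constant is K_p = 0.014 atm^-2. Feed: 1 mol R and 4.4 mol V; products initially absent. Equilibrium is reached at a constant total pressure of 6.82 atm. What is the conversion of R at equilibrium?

X = 0.290

Let X = conversion of R (basis 1 mol R); extent of reaction ξ = X.
Mole table: n_R = 1 − X; n_V = 4.4 − 2X; n_U = X.
Summing: n_T = 5.4 − 2X.
y_i = n_i/n_T, p_i = y_i·P. K_p = p_U / (p_R p_V^2).
Equating to 0.014 atm^-2 and solving on 0 < X < 1: X = 0.290.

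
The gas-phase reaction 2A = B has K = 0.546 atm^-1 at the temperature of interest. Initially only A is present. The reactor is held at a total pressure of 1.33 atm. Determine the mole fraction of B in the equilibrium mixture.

Basis: 1 mol A initially; let X = conversion of A. Extent ξ = 0.5X.
At extent ξ: n_A = 1 − X; n_B = 0.5X.
n_T = Σnᵢ = 1 − 0.5X.
With p_i = (n_i/n_T)P, K = p_B / (p_A^2).
Setting this equal to 0.546 atm^-1 and taking the physical root (0 < X < 1) gives X = 0.494.
Then n_B = 0.247, n_T = 0.753, so y_B = 0.328.

y_B = 0.328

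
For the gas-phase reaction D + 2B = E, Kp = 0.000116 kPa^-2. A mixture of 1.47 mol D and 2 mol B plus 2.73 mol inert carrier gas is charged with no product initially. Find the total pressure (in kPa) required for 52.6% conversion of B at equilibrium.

P = 376 kPa

Basis: 2 mol B initially; let X = conversion of B. Extent ξ = X.
Species balance: n_D = 1.47 − X; n_B = 2 − 2X; n_E = X; n_I = 2.73 (inert).
n_T = Σnᵢ = 6.2 − 2X.
Kp = p_E / (p_D p_B^2) with p_i = (n_i/n_T)·P.
At X = 0.526: the mole-fraction product g(X) = Π y_i^ν_i = 16.43. Since Kp = g(X)·P^{-2}, P = (g/Kp)^(1/2) = (16.43/0.000116)^(1/2) = 376 kPa.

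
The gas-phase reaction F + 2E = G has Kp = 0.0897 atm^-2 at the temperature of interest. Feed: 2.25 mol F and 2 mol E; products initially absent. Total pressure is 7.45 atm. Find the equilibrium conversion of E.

Take 2 mol E as basis and let X be its fractional conversion, so ξ = X.
At extent ξ: n_F = 2.25 − X; n_E = 2 − 2X; n_G = X.
Summing: n_T = 4.25 − 2X.
With p_i = (n_i/n_T)P, Kp = p_G / (p_F p_E^2).
Equating to 0.0897 atm^-2 and solving on 0 < X < 1: X = 0.590.

X = 0.590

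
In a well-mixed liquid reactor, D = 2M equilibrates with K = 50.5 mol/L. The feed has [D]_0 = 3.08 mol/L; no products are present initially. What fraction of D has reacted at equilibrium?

X = 0.831

Let X = conversion of D; extent ξ = 3.08·X mol/L.
Concentrations: [D] = 3.08 − 3.08X; [M] = 6.16X.
K = [M]^2 / ([D]).
Equating to 50.5 mol/L: the physical root is X = 0.831.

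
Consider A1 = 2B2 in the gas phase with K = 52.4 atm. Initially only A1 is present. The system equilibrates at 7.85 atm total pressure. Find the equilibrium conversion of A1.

Take 1 mol A1 as basis and let X be its fractional conversion, so ξ = X.
At extent ξ: n_A1 = 1 − X; n_B2 = 2X.
Total moles n_T = 1 + X.
y_i = n_i/n_T, p_i = y_i·P. K = p_B2^2 / (p_A1).
Setting this equal to 52.4 atm and taking the physical root (0 < X < 1) gives X = 0.791.

X = 0.791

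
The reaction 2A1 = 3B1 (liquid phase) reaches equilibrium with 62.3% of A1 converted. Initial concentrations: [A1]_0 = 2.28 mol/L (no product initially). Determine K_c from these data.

K_c = 13.1 mol/L

Let X = conversion of A1.
Concentrations: [A1] = 2.28 − 2.28X; [B1] = 3.42X.
At X = 0.623: [A1] = 0.86, [B1] = 2.13.
K_c = [B1]^3 / ([A1]^2) = 13.1 mol/L.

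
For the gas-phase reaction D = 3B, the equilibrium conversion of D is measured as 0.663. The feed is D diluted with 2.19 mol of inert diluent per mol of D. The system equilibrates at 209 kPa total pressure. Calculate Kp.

Kp = 5e+04 kPa^2

Take 1 mol D as basis and let X be its fractional conversion, so ξ = X.
At extent ξ: n_D = 1 − X; n_B = 3X; n_I = 2.19 (inert).
n_T = Σnᵢ = 3.19 + 2X.
At X = 0.663: n_D = 0.337, n_B = 1.99, n_T = 4.52.
p_i = (n_i/n_T)·P. Kp = p_B^3 / (p_D) = 5e+04 kPa^2.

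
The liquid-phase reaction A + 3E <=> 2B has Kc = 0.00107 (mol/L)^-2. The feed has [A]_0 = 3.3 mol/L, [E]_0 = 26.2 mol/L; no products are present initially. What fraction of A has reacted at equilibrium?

Let X = conversion of A; extent ξ = 3.3·X mol/L.
Concentrations: [A] = 3.3 − 3.3X; [E] = 26.2 − 9.9X; [B] = 6.6X.
Kc = [B]^2 / ([A] [E]^3).
Solving Kc = 0.00107 for X ∈ (0,1): X = 0.560.

X = 0.560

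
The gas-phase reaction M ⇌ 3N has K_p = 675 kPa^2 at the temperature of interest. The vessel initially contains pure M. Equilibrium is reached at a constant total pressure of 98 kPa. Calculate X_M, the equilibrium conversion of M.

Basis: 1 mol M initially; let X = conversion of M. Extent ξ = X.
Species balance: n_M = 1 − X; n_N = 3X.
Total moles n_T = 1 + 2X.
With p_i = (n_i/n_T)P, K_p = p_N^3 / (p_M).
Substituting and setting equal to 675 kPa^2 gives a polynomial in X; the root in (0,1) is X = 0.156.

X = 0.156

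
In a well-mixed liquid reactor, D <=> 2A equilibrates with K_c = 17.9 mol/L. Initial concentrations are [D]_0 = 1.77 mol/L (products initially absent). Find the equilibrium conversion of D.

Let X = conversion of D; extent ξ = 1.77·X mol/L.
Concentrations: [D] = 1.77 − 1.77X; [A] = 3.54X.
K_c = [A]^2 / ([D]).
Equating to 17.9 mol/L: the physical root is X = 0.767.

X = 0.767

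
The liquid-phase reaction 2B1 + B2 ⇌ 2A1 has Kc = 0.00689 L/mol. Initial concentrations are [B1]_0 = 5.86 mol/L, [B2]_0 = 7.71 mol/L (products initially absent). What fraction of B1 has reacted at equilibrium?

X = 0.182

Let X = conversion of B1; extent ξ = 5.86X/2 mol/L.
Concentrations: [B1] = 5.86 − 5.86X; [B2] = 7.71 − 2.93X; [A1] = 5.86X.
Kc = [A1]^2 / ([B1]^2 [B2]).
Solving Kc = 0.00689 for X ∈ (0,1): X = 0.182.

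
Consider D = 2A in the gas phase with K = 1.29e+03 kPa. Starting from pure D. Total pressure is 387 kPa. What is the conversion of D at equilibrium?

Take 1 mol D as basis and let X be its fractional conversion, so ξ = X.
Mole table: n_D = 1 − X; n_A = 2X.
Total moles n_T = 1 + X.
Mole fractions y_i = n_i/n_T; K = p_A^2 / (p_D) with p_i = y_i·P.
This yields a degree-2 equation in X; solving on (0,1), X = 0.674.

X = 0.674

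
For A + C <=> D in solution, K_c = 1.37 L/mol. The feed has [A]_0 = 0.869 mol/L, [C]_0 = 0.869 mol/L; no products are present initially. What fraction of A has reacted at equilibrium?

X = 0.412

Let X = conversion of A; extent ξ = 0.869·X mol/L.
Concentrations: [A] = 0.869 − 0.869X; [C] = 0.869 − 0.869X; [D] = 0.869X.
K_c = [D] / ([A] [C]).
Solving K_c = 1.37 for X ∈ (0,1): X = 0.412.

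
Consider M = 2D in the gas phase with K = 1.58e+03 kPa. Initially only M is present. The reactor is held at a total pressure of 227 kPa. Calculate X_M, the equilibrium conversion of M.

Basis: 1 mol M initially; let X = conversion of M. Extent ξ = X.
Mole table: n_M = 1 − X; n_D = 2X.
n_T = Σnᵢ = 1 + X.
With p_i = (n_i/n_T)P, K = p_D^2 / (p_M).
Setting this equal to 1.58e+03 kPa and taking the physical root (0 < X < 1) gives X = 0.797.

X = 0.797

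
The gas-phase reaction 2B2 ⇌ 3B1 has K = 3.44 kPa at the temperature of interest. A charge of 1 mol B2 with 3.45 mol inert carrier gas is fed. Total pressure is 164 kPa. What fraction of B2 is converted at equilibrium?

Let X = conversion of B2 (basis 1 mol B2); extent of reaction ξ = 0.5X.
Species balance: n_B2 = 1 − X; n_B1 = 1.5X; n_I = 3.45 (inert).
Summing: n_T = 4.45 + 0.5X.
y_i = n_i/n_T, p_i = y_i·P. K = p_B1^3 / (p_B2^2).
Equating to 3.44 kPa and solving on 0 < X < 1: X = 0.252.

X = 0.252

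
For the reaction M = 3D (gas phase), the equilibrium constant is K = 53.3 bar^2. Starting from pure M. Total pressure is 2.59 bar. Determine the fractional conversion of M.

Take 1 mol M as basis and let X be its fractional conversion, so ξ = X.
At extent ξ: n_M = 1 − X; n_D = 3X.
n_T = Σnᵢ = 1 + 2X.
With p_i = (n_i/n_T)P, K = p_D^3 / (p_M).
This yields a degree-3 equation in X; solving on (0,1), X = 0.763.

X = 0.763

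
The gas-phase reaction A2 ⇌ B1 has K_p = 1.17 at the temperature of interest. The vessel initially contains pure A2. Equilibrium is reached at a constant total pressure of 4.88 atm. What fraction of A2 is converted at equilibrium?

Let X = conversion of A2 (basis 1 mol A2); extent of reaction ξ = X.
Moles: n_A2 = 1 − X; n_B1 = X.
Since Δν = 0, n_T = 1 throughout.
Mole fractions y_i = n_i/n_T; K_p = p_B1 / (p_A2) with p_i = y_i·P.
Setting this equal to 1.17 and taking the physical root (0 < X < 1) gives X = 0.539.

X = 0.539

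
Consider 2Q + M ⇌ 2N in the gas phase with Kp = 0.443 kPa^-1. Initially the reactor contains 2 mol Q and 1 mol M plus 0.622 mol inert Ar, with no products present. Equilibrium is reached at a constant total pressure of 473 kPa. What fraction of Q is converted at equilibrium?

X = 0.796

Basis: 2 mol Q initially; let X = conversion of Q. Extent ξ = X.
Species balance: n_Q = 2 − 2X; n_M = 1 − X; n_N = 2X; n_I = 0.622 (inert).
Summing: n_T = 3.62 − X.
y_i = n_i/n_T, p_i = y_i·P. Kp = p_N^2 / (p_Q^2 p_M).
Equating to 0.443 kPa^-1 and solving on 0 < X < 1: X = 0.796.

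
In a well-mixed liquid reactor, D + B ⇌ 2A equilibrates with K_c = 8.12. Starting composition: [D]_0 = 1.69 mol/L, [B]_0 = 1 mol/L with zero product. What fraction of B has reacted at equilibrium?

X = 0.728

Let X = conversion of B; extent ξ = 1·X mol/L.
Concentrations: [D] = 1.69 − 1X; [B] = 1 − 1X; [A] = 2X.
K_c = [A]^2 / ([D] [B]).
Setting equal to 8.12 and solving for X on (0,1) gives X = 0.728.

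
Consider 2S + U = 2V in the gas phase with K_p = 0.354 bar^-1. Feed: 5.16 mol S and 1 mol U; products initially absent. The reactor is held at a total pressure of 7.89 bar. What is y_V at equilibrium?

Basis: 1 mol U initially; let X = conversion of U. Extent ξ = X.
At extent ξ: n_S = 5.16 − 2X; n_U = 1 − X; n_V = 2X.
n_T = Σnᵢ = 6.16 − X.
Mole fractions y_i = n_i/n_T; K_p = p_V^2 / (p_S^2 p_U) with p_i = y_i·P.
Setting this equal to 0.354 bar^-1 and taking the physical root (0 < X < 1) gives X = 0.714.
Then n_V = 1.43, n_T = 5.45, so y_V = 0.262.

y_V = 0.262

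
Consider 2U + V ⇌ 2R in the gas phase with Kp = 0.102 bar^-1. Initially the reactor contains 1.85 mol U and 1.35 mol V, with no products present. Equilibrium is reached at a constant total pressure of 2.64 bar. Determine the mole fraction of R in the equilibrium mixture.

Basis: 1.85 mol U initially; let X = conversion of U. Extent ξ = 0.925X.
Species balance: n_U = 1.85 − 1.85X; n_V = 1.35 − 0.925X; n_R = 1.85X.
n_T = Σnᵢ = 3.2 − 0.925X.
y_i = n_i/n_T, p_i = y_i·P. Kp = p_R^2 / (p_U^2 p_V).
This yields a degree-3 equation in X; solving on (0,1), X = 0.242.
Then n_R = 0.448, n_T = 2.98, so y_R = 0.150.

y_R = 0.150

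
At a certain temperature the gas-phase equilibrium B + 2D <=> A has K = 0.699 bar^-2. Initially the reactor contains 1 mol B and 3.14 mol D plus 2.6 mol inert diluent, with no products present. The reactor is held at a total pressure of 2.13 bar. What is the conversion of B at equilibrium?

X = 0.343

Let X = conversion of B (basis 1 mol B); extent of reaction ξ = X.
Species balance: n_B = 1 − X; n_D = 3.14 − 2X; n_A = X; n_I = 2.6 (inert).
n_T = Σnᵢ = 6.74 − 2X.
With p_i = (n_i/n_T)P, K = p_A / (p_B p_D^2).
Equating to 0.699 bar^-2 and solving on 0 < X < 1: X = 0.343.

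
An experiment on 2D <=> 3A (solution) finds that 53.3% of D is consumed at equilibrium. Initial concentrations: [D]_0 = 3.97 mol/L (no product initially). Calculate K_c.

K_c = 9.3 mol/L

Let X = conversion of D.
Concentrations: [D] = 3.97 − 3.97X; [A] = 5.96X.
At X = 0.533: [D] = 1.85, [A] = 3.17.
K_c = [A]^3 / ([D]^2) = 9.3 mol/L.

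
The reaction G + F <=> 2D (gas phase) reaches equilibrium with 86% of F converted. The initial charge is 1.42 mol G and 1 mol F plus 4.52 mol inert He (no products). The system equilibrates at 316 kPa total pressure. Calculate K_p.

Take 1 mol F as basis and let X be its fractional conversion, so ξ = X.
Moles: n_G = 1.42 − X; n_F = 1 − X; n_D = 2X; n_I = 4.52 (inert).
Total moles n_T = 6.94 (Δν = 0, constant).
At X = 0.86: n_G = 0.56, n_F = 0.14, n_D = 1.72, n_T = 6.94.
p_i = (n_i/n_T)·P. K_p = p_D^2 / (p_G p_F) = 37.7.

K_p = 37.7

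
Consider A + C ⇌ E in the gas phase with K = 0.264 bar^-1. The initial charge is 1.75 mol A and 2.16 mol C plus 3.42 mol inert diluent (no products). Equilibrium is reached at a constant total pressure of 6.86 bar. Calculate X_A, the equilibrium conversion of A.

Take 1.75 mol A as basis and let X be its fractional conversion, so ξ = 1.75X.
At extent ξ: n_A = 1.75 − 1.75X; n_C = 2.16 − 1.75X; n_E = 1.75X; n_I = 3.42 (inert).
n_T = Σnᵢ = 7.33 − 1.75X.
With p_i = (n_i/n_T)P, K = p_E / (p_A p_C).
Substituting and setting equal to 0.264 bar^-1 gives a polynomial in X; the root in (0,1) is X = 0.303.

X = 0.303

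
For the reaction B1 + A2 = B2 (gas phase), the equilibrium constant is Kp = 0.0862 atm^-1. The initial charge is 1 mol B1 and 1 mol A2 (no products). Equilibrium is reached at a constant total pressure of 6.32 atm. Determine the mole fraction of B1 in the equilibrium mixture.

y_B1 = 0.446

Basis: 1 mol B1 initially; let X = conversion of B1. Extent ξ = X.
Moles: n_B1 = 1 − X; n_A2 = 1 − X; n_B2 = X.
Total moles n_T = 2 − X.
With p_i = (n_i/n_T)P, Kp = p_B2 / (p_B1 p_A2).
Setting this equal to 0.0862 atm^-1 and taking the physical root (0 < X < 1) gives X = 0.195.
Then n_B1 = 0.805, n_T = 1.8, so y_B1 = 0.446.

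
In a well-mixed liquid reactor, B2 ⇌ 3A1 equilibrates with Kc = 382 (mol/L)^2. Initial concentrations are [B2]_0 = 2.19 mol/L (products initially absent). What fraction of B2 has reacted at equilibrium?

Let X = conversion of B2; extent ξ = 2.19·X mol/L.
Concentrations: [B2] = 2.19 − 2.19X; [A1] = 6.57X.
Kc = [A1]^3 / ([B2]).
Solving Kc = 382 for X ∈ (0,1): X = 0.816.

X = 0.816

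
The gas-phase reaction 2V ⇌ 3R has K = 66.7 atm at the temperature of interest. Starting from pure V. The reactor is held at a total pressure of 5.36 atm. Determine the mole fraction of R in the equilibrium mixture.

y_R = 0.798

Let X = conversion of V (basis 1 mol V); extent of reaction ξ = 0.5X.
Mole table: n_V = 1 − X; n_R = 1.5X.
Summing: n_T = 1 + 0.5X.
Mole fractions y_i = n_i/n_T; K = p_R^3 / (p_V^2) with p_i = y_i·P.
Setting this equal to 66.7 atm and taking the physical root (0 < X < 1) gives X = 0.725.
Then n_R = 1.09, n_T = 1.36, so y_R = 0.798.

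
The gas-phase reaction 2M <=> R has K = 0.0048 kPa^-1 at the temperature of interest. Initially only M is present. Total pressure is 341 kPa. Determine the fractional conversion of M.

X = 0.636

Basis: 1 mol M initially; let X = conversion of M. Extent ξ = 0.5X.
Species balance: n_M = 1 − X; n_R = 0.5X.
Total moles n_T = 1 − 0.5X.
y_i = n_i/n_T, p_i = y_i·P. K = p_R / (p_M^2).
This yields a degree-2 equation in X; solving on (0,1), X = 0.636.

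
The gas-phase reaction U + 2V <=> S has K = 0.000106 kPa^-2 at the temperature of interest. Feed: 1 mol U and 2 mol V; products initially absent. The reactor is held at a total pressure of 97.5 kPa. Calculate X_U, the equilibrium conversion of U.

Basis: 1 mol U initially; let X = conversion of U. Extent ξ = X.
Moles: n_U = 1 − X; n_V = 2 − 2X; n_S = X.
Summing: n_T = 3 − 2X.
With p_i = (n_i/n_T)P, K = p_S / (p_U p_V^2).
Equating to 0.000106 kPa^-2 and solving on 0 < X < 1: X = 0.263.

X = 0.263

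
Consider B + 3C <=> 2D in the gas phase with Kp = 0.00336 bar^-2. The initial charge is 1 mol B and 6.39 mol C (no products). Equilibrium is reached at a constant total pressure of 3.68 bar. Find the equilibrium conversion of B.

Take 1 mol B as basis and let X be its fractional conversion, so ξ = X.
Species balance: n_B = 1 − X; n_C = 6.39 − 3X; n_D = 2X.
Total moles n_T = 7.39 − 2X.
Mole fractions y_i = n_i/n_T; Kp = p_D^2 / (p_B p_C^3) with p_i = y_i·P.
Equating to 0.00336 bar^-2 and solving on 0 < X < 1: X = 0.192.

X = 0.192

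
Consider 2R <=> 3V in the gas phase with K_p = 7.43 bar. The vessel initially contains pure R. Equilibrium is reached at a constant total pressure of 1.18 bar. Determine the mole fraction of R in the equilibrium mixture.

y_R = 0.256

Basis: 1 mol R initially; let X = conversion of R. Extent ξ = 0.5X.
Species balance: n_R = 1 − X; n_V = 1.5X.
Total moles n_T = 1 + 0.5X.
y_i = n_i/n_T, p_i = y_i·P. K_p = p_V^3 / (p_R^2).
This yields a degree-3 equation in X; solving on (0,1), X = 0.660.
Then n_R = 0.34, n_T = 1.33, so y_R = 0.256.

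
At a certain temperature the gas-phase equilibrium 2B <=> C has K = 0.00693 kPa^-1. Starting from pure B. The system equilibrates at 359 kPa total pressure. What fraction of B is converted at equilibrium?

Let X = conversion of B (basis 1 mol B); extent of reaction ξ = 0.5X.
Species balance: n_B = 1 − X; n_C = 0.5X.
n_T = Σnᵢ = 1 − 0.5X.
y_i = n_i/n_T, p_i = y_i·P. K = p_C / (p_B^2).
Setting this equal to 0.00693 kPa^-1 and taking the physical root (0 < X < 1) gives X = 0.698.

X = 0.698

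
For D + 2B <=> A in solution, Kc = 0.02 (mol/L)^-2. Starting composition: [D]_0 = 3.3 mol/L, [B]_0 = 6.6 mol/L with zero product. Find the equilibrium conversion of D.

X = 0.299

Let X = conversion of D; extent ξ = 3.3·X mol/L.
Concentrations: [D] = 3.3 − 3.3X; [B] = 6.6 − 6.6X; [A] = 3.3X.
Kc = [A] / ([D] [B]^2).
Equating to 0.02 (mol/L)^-2: the physical root is X = 0.299.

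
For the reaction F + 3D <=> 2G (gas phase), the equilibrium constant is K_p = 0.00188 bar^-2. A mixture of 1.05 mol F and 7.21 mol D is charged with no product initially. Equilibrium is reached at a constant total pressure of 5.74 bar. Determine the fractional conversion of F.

Basis: 1.05 mol F initially; let X = conversion of F. Extent ξ = 1.05X.
At extent ξ: n_F = 1.05 − 1.05X; n_D = 7.21 − 3.15X; n_G = 2.1X.
Summing: n_T = 8.26 − 2.1X.
Mole fractions y_i = n_i/n_T; K_p = p_G^2 / (p_F p_D^3) with p_i = y_i·P.
Substituting and setting equal to 0.00188 bar^-2 gives a polynomial in X; the root in (0,1) is X = 0.227.

X = 0.227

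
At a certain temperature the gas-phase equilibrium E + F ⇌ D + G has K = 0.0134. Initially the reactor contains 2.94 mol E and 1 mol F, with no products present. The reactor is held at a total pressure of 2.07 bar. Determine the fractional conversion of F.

X = 0.175

Take 1 mol F as basis and let X be its fractional conversion, so ξ = X.
Moles: n_E = 2.94 − X; n_F = 1 − X; n_D = X; n_G = X.
n_T stays at 3.94 (no change in mole number).
With p_i = (n_i/n_T)P, K = p_D p_G / (p_E p_F).
Equating to 0.0134 and solving on 0 < X < 1: X = 0.175.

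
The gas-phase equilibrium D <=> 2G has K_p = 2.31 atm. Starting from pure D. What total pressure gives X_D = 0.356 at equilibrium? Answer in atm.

Let X = conversion of D (basis 1 mol D); extent of reaction ξ = X.
Moles: n_D = 1 − X; n_G = 2X.
Total moles n_T = 1 + X.
K_p = p_G^2 / (p_D) with p_i = (n_i/n_T)·P.
At X = 0.356: the mole-fraction product g(X) = Π y_i^ν_i = 0.5805. Since K_p = g(X)·P^{1}, P = (K_p/g)^(1/1) = (2.31/0.5805)^(1/1) = 3.98 atm.

P = 3.98 atm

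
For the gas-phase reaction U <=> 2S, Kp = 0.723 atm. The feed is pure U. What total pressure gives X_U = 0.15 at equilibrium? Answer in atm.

P = 7.85 atm

Let X = conversion of U (basis 1 mol U); extent of reaction ξ = X.
Mole table: n_U = 1 − X; n_S = 2X.
Total moles n_T = 1 + X.
Kp = p_S^2 / (p_U) with p_i = (n_i/n_T)·P.
At X = 0.15: the mole-fraction product g(X) = Π y_i^ν_i = 0.09207. Since Kp = g(X)·P^{1}, P = (Kp/g)^(1/1) = (0.723/0.09207)^(1/1) = 7.85 atm.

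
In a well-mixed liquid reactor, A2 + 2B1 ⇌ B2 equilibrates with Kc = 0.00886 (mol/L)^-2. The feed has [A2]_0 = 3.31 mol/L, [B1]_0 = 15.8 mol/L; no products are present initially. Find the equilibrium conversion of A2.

Let X = conversion of A2; extent ξ = 3.31·X mol/L.
Concentrations: [A2] = 3.31 − 3.31X; [B1] = 15.8 − 6.62X; [B2] = 3.31X.
Kc = [B2] / ([A2] [B1]^2).
Solving Kc = 0.00886 for X ∈ (0,1): X = 0.563.

X = 0.563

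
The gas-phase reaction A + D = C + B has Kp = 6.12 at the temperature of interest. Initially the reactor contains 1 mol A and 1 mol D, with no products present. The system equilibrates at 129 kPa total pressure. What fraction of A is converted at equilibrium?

Take 1 mol A as basis and let X be its fractional conversion, so ξ = X.
Species balance: n_A = 1 − X; n_D = 1 − X; n_C = X; n_B = X.
Total moles n_T = 2 (Δν = 0, constant).
y_i = n_i/n_T, p_i = y_i·P. Kp = p_C p_B / (p_A p_D).
Substituting and setting equal to 6.12 gives a polynomial in X; the root in (0,1) is X = 0.712.

X = 0.712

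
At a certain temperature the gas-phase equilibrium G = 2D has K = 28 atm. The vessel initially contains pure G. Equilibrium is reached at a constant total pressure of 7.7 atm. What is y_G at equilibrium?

Take 1 mol G as basis and let X be its fractional conversion, so ξ = X.
Species balance: n_G = 1 − X; n_D = 2X.
Total moles n_T = 1 + X.
y_i = n_i/n_T, p_i = y_i·P. K = p_D^2 / (p_G).
This yields a degree-2 equation in X; solving on (0,1), X = 0.690.
Then n_G = 0.31, n_T = 1.69, so y_G = 0.183.

y_G = 0.183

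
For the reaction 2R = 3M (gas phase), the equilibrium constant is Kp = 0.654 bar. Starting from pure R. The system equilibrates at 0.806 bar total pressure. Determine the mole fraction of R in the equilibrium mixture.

y_R = 0.451

Take 1 mol R as basis and let X be its fractional conversion, so ξ = 0.5X.
At extent ξ: n_R = 1 − X; n_M = 1.5X.
Summing: n_T = 1 + 0.5X.
With p_i = (n_i/n_T)P, Kp = p_M^3 / (p_R^2).
Setting this equal to 0.654 bar and taking the physical root (0 < X < 1) gives X = 0.448.
Then n_R = 0.552, n_T = 1.22, so y_R = 0.451.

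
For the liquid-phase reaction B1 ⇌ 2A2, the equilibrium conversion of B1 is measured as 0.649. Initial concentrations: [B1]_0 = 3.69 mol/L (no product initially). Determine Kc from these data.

Kc = 17.7 mol/L

Let X = conversion of B1.
Concentrations: [B1] = 3.69 − 3.69X; [A2] = 7.38X.
At X = 0.649: [B1] = 1.3, [A2] = 4.79.
Kc = [A2]^2 / ([B1]) = 17.7 mol/L.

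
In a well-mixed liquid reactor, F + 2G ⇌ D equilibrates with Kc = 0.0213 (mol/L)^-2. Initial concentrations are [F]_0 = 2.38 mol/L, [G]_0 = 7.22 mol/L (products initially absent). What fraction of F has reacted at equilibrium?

Let X = conversion of F; extent ξ = 2.38·X mol/L.
Concentrations: [F] = 2.38 − 2.38X; [G] = 7.22 − 4.76X; [D] = 2.38X.
Kc = [D] / ([F] [G]^2).
Equating to 0.0213 (mol/L)^-2: the physical root is X = 0.383.

X = 0.383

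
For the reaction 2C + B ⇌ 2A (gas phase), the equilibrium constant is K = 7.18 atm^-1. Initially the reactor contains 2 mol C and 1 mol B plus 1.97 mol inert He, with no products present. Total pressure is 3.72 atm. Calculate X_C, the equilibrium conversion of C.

Basis: 2 mol C initially; let X = conversion of C. Extent ξ = X.
Moles: n_C = 2 − 2X; n_B = 1 − X; n_A = 2X; n_I = 1.97 (inert).
Total moles n_T = 4.97 − X.
y_i = n_i/n_T, p_i = y_i·P. K = p_A^2 / (p_C^2 p_B).
This yields a degree-3 equation in X; solving on (0,1), X = 0.608.

X = 0.608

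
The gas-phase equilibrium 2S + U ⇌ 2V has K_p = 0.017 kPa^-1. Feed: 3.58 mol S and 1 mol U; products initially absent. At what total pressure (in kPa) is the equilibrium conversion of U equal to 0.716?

Let X = conversion of U (basis 1 mol U); extent of reaction ξ = X.
At extent ξ: n_S = 3.58 − 2X; n_U = 1 − X; n_V = 2X.
n_T = Σnᵢ = 4.58 − X.
K_p = p_V^2 / (p_S^2 p_U) with p_i = (n_i/n_T)·P.
At X = 0.716: the mole-fraction product g(X) = Π y_i^ν_i = 6.047. Since K_p = g(X)·P^{-1}, P = (g/K_p)^(1/1) = (6.047/0.017)^(1/1) = 356 kPa.

P = 356 kPa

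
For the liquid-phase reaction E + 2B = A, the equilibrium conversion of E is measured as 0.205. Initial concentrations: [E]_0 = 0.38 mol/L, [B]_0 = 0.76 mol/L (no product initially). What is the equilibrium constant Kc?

Let X = conversion of E.
Concentrations: [E] = 0.38 − 0.38X; [B] = 0.76 − 0.76X; [A] = 0.38X.
At X = 0.205: [E] = 0.302, [B] = 0.604, [A] = 0.0779.
Kc = [A] / ([E] [B]^2) = 0.706 (mol/L)^-2.

Kc = 0.706 (mol/L)^-2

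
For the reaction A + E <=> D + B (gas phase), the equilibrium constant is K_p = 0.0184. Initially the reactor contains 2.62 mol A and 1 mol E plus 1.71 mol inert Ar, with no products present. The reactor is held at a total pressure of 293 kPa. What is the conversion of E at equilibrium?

X = 0.190

Let X = conversion of E (basis 1 mol E); extent of reaction ξ = X.
Species balance: n_A = 2.62 − X; n_E = 1 − X; n_D = X; n_B = X; n_I = 1.71 (inert).
n_T stays at 5.33 (no change in mole number).
Mole fractions y_i = n_i/n_T; K_p = p_D p_B / (p_A p_E) with p_i = y_i·P.
Substituting and setting equal to 0.0184 gives a polynomial in X; the root in (0,1) is X = 0.190.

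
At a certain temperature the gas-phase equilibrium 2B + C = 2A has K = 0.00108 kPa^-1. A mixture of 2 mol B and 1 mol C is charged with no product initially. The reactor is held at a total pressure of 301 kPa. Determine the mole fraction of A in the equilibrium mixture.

y_A = 0.167

Take 2 mol B as basis and let X be its fractional conversion, so ξ = X.
Species balance: n_B = 2 − 2X; n_C = 1 − X; n_A = 2X.
Total moles n_T = 3 − X.
Mole fractions y_i = n_i/n_T; K = p_A^2 / (p_B^2 p_C) with p_i = y_i·P.
Setting this equal to 0.00108 kPa^-1 and taking the physical root (0 < X < 1) gives X = 0.231.
Then n_A = 0.462, n_T = 2.77, so y_A = 0.167.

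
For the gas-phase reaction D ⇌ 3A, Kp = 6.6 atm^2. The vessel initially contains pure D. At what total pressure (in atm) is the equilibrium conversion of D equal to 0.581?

P = 1.56 atm

Take 1 mol D as basis and let X be its fractional conversion, so ξ = X.
Moles: n_D = 1 − X; n_A = 3X.
Summing: n_T = 1 + 2X.
Kp = p_A^3 / (p_D) with p_i = (n_i/n_T)·P.
At X = 0.581: the mole-fraction product g(X) = Π y_i^ν_i = 2.704. Since Kp = g(X)·P^{2}, P = (Kp/g)^(1/2) = (6.6/2.704)^(1/2) = 1.56 atm.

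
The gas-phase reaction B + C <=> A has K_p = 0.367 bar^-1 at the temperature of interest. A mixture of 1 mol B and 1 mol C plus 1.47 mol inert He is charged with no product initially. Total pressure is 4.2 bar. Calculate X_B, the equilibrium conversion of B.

X = 0.262

Take 1 mol B as basis and let X be its fractional conversion, so ξ = X.
At extent ξ: n_B = 1 − X; n_C = 1 − X; n_A = X; n_I = 1.47 (inert).
Total moles n_T = 3.47 − X.
Mole fractions y_i = n_i/n_T; K_p = p_A / (p_B p_C) with p_i = y_i·P.
This yields a degree-2 equation in X; solving on (0,1), X = 0.262.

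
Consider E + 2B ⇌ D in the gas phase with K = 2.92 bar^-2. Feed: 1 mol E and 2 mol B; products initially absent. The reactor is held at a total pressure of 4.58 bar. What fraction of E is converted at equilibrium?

Basis: 1 mol E initially; let X = conversion of E. Extent ξ = X.
Species balance: n_E = 1 − X; n_B = 2 − 2X; n_D = X.
Summing: n_T = 3 − 2X.
With p_i = (n_i/n_T)P, K = p_D / (p_E p_B^2).
Substituting and setting equal to 2.92 bar^-2 gives a polynomial in X; the root in (0,1) is X = 0.816.

X = 0.816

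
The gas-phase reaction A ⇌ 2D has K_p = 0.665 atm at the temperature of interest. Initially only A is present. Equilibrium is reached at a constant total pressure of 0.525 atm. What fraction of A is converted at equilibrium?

X = 0.490

Let X = conversion of A (basis 1 mol A); extent of reaction ξ = X.
Moles: n_A = 1 − X; n_D = 2X.
Summing: n_T = 1 + X.
With p_i = (n_i/n_T)P, K_p = p_D^2 / (p_A).
This yields a degree-2 equation in X; solving on (0,1), X = 0.490.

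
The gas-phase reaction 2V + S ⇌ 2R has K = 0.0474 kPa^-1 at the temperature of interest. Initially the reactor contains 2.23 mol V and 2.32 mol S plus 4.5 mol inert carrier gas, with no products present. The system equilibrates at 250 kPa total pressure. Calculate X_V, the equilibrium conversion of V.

X = 0.604

Take 2.23 mol V as basis and let X be its fractional conversion, so ξ = 1.11X.
Mole table: n_V = 2.23 − 2.23X; n_S = 2.32 − 1.11X; n_R = 2.23X; n_I = 4.5 (inert).
n_T = Σnᵢ = 9.05 − 1.11X.
With p_i = (n_i/n_T)P, K = p_R^2 / (p_V^2 p_S).
Setting this equal to 0.0474 kPa^-1 and taking the physical root (0 < X < 1) gives X = 0.604.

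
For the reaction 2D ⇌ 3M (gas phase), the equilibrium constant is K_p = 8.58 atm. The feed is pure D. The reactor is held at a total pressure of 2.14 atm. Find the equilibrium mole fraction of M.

y_M = 0.705

Take 1 mol D as basis and let X be its fractional conversion, so ξ = 0.5X.
Mole table: n_D = 1 − X; n_M = 1.5X.
Total moles n_T = 1 + 0.5X.
y_i = n_i/n_T, p_i = y_i·P. K_p = p_M^3 / (p_D^2).
Equating to 8.58 atm and solving on 0 < X < 1: X = 0.614.
Then n_M = 0.921, n_T = 1.31, so y_M = 0.705.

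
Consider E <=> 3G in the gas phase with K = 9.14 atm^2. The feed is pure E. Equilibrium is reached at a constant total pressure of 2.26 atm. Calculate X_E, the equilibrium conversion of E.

X = 0.510

Take 1 mol E as basis and let X be its fractional conversion, so ξ = X.
Species balance: n_E = 1 − X; n_G = 3X.
Total moles n_T = 1 + 2X.
With p_i = (n_i/n_T)P, K = p_G^3 / (p_E).
Substituting and setting equal to 9.14 atm^2 gives a polynomial in X; the root in (0,1) is X = 0.510.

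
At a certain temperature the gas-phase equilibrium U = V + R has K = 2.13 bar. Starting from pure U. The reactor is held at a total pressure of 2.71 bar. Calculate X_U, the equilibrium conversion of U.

X = 0.663

Let X = conversion of U (basis 1 mol U); extent of reaction ξ = X.
Mole table: n_U = 1 − X; n_V = X; n_R = X.
Summing: n_T = 1 + X.
y_i = n_i/n_T, p_i = y_i·P. K = p_V p_R / (p_U).
Substituting and setting equal to 2.13 bar gives a polynomial in X; the root in (0,1) is X = 0.663.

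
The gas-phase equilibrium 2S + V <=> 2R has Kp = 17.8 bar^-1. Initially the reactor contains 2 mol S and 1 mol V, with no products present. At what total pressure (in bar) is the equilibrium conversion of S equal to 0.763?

P = 5.5 bar

Take 2 mol S as basis and let X be its fractional conversion, so ξ = X.
At extent ξ: n_S = 2 − 2X; n_V = 1 − X; n_R = 2X.
Summing: n_T = 3 − X.
Kp = p_R^2 / (p_S^2 p_V) with p_i = (n_i/n_T)·P.
At X = 0.763: the mole-fraction product g(X) = Π y_i^ν_i = 97.83. Since Kp = g(X)·P^{-1}, P = (g/Kp)^(1/1) = (97.83/17.8)^(1/1) = 5.5 bar.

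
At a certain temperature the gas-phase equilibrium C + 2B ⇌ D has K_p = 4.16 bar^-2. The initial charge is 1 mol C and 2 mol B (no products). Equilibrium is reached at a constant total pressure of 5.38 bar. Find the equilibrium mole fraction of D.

y_D = 0.666

Let X = conversion of C (basis 1 mol C); extent of reaction ξ = X.
Mole table: n_C = 1 − X; n_B = 2 − 2X; n_D = X.
Summing: n_T = 3 − 2X.
With p_i = (n_i/n_T)P, K_p = p_D / (p_C p_B^2).
This yields a degree-3 equation in X; solving on (0,1), X = 0.857.
Then n_D = 0.857, n_T = 1.29, so y_D = 0.666.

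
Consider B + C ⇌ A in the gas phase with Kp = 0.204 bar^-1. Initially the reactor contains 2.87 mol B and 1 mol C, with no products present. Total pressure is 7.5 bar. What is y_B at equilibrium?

y_B = 0.702

Let X = conversion of C (basis 1 mol C); extent of reaction ξ = X.
At extent ξ: n_B = 2.87 − X; n_C = 1 − X; n_A = X.
Total moles n_T = 3.87 − X.
Mole fractions y_i = n_i/n_T; Kp = p_A / (p_B p_C) with p_i = y_i·P.
Substituting and setting equal to 0.204 bar^-1 gives a polynomial in X; the root in (0,1) is X = 0.518.
Then n_B = 2.35, n_T = 3.35, so y_B = 0.702.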